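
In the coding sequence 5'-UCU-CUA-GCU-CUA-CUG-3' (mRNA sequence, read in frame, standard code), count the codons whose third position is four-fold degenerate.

5

Codon 1 UCU (Ser): third position 4-fold.
Codon 2 CUA (Leu): third position 4-fold.
Codon 3 GCU (Ala): third position 4-fold.
Codon 4 CUA (Leu): third position 4-fold.
Codon 5 CUG (Leu): third position 4-fold.
Four-fold degenerate third positions: 5.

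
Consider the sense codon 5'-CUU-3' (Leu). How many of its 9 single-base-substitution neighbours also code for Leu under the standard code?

Position 1: none → 0 synonymous.
Position 2: none → 0 synonymous.
Position 3: CUC, CUA, CUG → 3 synonymous.
Total: 0 + 0 + 3 = 3.

3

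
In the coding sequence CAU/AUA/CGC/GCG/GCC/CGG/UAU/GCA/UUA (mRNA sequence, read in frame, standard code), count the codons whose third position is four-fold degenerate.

5

Codon 1 CAU (His): third position 2-fold.
Codon 2 AUA (Ile): third position 3-fold.
Codon 3 CGC (Arg): third position 4-fold.
Codon 4 GCG (Ala): third position 4-fold.
Codon 5 GCC (Ala): third position 4-fold.
Codon 6 CGG (Arg): third position 4-fold.
Codon 7 UAU (Tyr): third position 2-fold.
Codon 8 GCA (Ala): third position 4-fold.
Codon 9 UUA (Leu): third position 2-fold.
Four-fold degenerate third positions: 5.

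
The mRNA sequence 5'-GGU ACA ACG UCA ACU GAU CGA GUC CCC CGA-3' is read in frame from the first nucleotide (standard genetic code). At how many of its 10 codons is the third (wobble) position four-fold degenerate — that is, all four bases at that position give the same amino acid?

9

Codon 1 GGU (Gly): third position 4-fold.
Codon 2 ACA (Thr): third position 4-fold.
Codon 3 ACG (Thr): third position 4-fold.
Codon 4 UCA (Ser): third position 4-fold.
Codon 5 ACU (Thr): third position 4-fold.
Codon 6 GAU (Asp): third position 2-fold.
Codon 7 CGA (Arg): third position 4-fold.
Codon 8 GUC (Val): third position 4-fold.
Codon 9 CCC (Pro): third position 4-fold.
Codon 10 CGA (Arg): third position 4-fold.
Four-fold degenerate third positions: 9.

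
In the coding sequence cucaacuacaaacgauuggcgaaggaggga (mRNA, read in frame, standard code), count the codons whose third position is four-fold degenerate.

Codon 1 CUC (Leu): third position 4-fold.
Codon 2 AAC (Asn): third position 2-fold.
Codon 3 UAC (Tyr): third position 2-fold.
Codon 4 AAA (Lys): third position 2-fold.
Codon 5 CGA (Arg): third position 4-fold.
Codon 6 UUG (Leu): third position 2-fold.
Codon 7 GCG (Ala): third position 4-fold.
Codon 8 AAG (Lys): third position 2-fold.
Codon 9 GAG (Glu): third position 2-fold.
Codon 10 GGA (Gly): third position 4-fold.
Four-fold degenerate third positions: 4.

4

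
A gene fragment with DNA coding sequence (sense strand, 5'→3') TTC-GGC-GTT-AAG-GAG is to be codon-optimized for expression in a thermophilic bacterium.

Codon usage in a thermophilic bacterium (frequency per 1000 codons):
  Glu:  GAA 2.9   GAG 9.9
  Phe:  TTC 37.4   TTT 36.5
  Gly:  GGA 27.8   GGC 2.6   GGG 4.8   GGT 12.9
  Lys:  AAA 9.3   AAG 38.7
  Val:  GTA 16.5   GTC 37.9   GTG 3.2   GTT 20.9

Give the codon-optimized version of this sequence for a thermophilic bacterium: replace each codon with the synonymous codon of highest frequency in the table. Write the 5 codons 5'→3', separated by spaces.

Codon 1 (Phe): best is TTC at 37.4.
Codon 2 (Gly): best is GGA at 27.8.
Codon 3 (Val): best is GTC at 37.9.
Codon 4 (Lys): best is AAG at 38.7.
Codon 5 (Glu): best is GAG at 9.9.

TTC GGA GTC AAG GAG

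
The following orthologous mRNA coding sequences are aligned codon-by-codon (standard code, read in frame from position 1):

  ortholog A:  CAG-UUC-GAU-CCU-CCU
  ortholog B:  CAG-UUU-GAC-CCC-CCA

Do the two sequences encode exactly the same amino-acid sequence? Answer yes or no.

yes

Codon 1: CAG Gln / CAG Gln — identical.
Codon 2: UUC Phe / UUU Phe — synonymous.
Codon 3: GAU Asp / GAC Asp — synonymous.
Codon 4: CCU Pro / CCC Pro — synonymous.
Codon 5: CCU Pro / CCA Pro — synonymous.
Nonsynonymous differences: 0 → same protein.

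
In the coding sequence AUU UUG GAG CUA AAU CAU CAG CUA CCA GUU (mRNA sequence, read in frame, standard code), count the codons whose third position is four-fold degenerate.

Codon 1 AUU (Ile): third position 3-fold.
Codon 2 UUG (Leu): third position 2-fold.
Codon 3 GAG (Glu): third position 2-fold.
Codon 4 CUA (Leu): third position 4-fold.
Codon 5 AAU (Asn): third position 2-fold.
Codon 6 CAU (His): third position 2-fold.
Codon 7 CAG (Gln): third position 2-fold.
Codon 8 CUA (Leu): third position 4-fold.
Codon 9 CCA (Pro): third position 4-fold.
Codon 10 GUU (Val): third position 4-fold.
Four-fold degenerate third positions: 4.

4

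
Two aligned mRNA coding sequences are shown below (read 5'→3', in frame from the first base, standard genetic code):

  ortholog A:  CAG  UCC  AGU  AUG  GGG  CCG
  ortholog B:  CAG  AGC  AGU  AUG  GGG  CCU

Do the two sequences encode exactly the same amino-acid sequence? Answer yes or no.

yes

Codon 1: CAG Gln / CAG Gln — identical.
Codon 2: UCC Ser / AGC Ser — synonymous.
Codon 3: AGU Ser / AGU Ser — identical.
Codon 4: AUG Met / AUG Met — identical.
Codon 5: GGG Gly / GGG Gly — identical.
Codon 6: CCG Pro / CCU Pro — synonymous.
Nonsynonymous differences: 0 → same protein.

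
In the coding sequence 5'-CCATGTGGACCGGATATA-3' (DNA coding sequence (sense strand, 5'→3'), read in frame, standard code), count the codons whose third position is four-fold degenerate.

Codon 1 CCA (Pro): third position 4-fold.
Codon 2 TGT (Cys): third position 2-fold.
Codon 3 GGA (Gly): third position 4-fold.
Codon 4 CCG (Pro): third position 4-fold.
Codon 5 GAT (Asp): third position 2-fold.
Codon 6 ATA (Ile): third position 3-fold.
Four-fold degenerate third positions: 3.

3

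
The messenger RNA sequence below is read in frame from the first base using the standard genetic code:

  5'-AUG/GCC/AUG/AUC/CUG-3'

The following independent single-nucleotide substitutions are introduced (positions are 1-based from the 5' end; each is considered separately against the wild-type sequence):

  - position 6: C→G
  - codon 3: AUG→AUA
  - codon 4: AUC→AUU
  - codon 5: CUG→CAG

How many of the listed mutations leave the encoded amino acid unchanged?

Codon 2: GCC (Ala) → GCG (Ala) — synonymous.
Codon 3: AUG (Met) → AUA (Ile) — missense.
Codon 4: AUC (Ile) → AUU (Ile) — synonymous.
Codon 5: CUG (Leu) → CAG (Gln) — missense.
Synonymous: 2 of 4.

2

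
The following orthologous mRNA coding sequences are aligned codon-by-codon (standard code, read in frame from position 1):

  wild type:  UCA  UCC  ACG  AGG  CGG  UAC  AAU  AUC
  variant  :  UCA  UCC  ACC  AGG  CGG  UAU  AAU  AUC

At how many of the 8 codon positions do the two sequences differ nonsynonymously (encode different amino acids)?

Codon 1: UCA Ser / UCA Ser — identical.
Codon 2: UCC Ser / UCC Ser — identical.
Codon 3: ACG Thr / ACC Thr — synonymous.
Codon 4: AGG Arg / AGG Arg — identical.
Codon 5: CGG Arg / CGG Arg — identical.
Codon 6: UAC Tyr / UAU Tyr — synonymous.
Codon 7: AAU Asn / AAU Asn — identical.
Codon 8: AUC Ile / AUC Ile — identical.
Nonsynonymous differences: 0.

0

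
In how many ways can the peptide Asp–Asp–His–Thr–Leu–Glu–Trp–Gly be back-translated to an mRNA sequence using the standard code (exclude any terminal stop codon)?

Asp: 2 codons.
Asp: 2 codons.
His: 2 codons.
Thr: 4 codons.
Leu: 6 codons.
Glu: 2 codons.
Trp: 1 codon.
Gly: 4 codons.
2 × 2 × 2 × 4 × 6 × 2 × 1 × 4 = 1536.

1536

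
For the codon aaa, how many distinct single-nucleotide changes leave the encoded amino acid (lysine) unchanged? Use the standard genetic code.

1

Position 1: none → 0 synonymous.
Position 2: none → 0 synonymous.
Position 3: AAG → 1 synonymous.
Total: 0 + 0 + 1 = 1.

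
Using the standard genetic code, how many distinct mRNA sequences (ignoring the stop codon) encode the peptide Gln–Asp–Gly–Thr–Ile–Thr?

Gln: 2 codons.
Asp: 2 codons.
Gly: 4 codons.
Thr: 4 codons.
Ile: 3 codons.
Thr: 4 codons.
2 × 2 × 4 × 4 × 3 × 4 = 768.

768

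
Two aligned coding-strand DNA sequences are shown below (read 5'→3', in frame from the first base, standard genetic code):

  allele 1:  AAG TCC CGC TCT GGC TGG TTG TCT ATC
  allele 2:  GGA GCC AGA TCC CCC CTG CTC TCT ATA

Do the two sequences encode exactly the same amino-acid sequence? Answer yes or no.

no

Codon 1: AAG Lys / GGA Gly — nonsynonymous.
Codon 2: TCC Ser / GCC Ala — nonsynonymous.
Codon 3: CGC Arg / AGA Arg — synonymous.
Codon 4: TCT Ser / TCC Ser — synonymous.
Codon 5: GGC Gly / CCC Pro — nonsynonymous.
Codon 6: TGG Trp / CTG Leu — nonsynonymous.
Codon 7: TTG Leu / CTC Leu — synonymous.
Codon 8: TCT Ser / TCT Ser — identical.
Codon 9: ATC Ile / ATA Ile — synonymous.
Nonsynonymous differences: 4 → different protein.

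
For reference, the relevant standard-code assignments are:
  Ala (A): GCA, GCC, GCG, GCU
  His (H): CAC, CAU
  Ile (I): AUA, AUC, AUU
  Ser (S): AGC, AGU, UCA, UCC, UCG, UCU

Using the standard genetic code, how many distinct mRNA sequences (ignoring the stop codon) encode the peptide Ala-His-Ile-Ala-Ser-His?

Ala: 4 codons.
His: 2 codons.
Ile: 3 codons.
Ala: 4 codons.
Ser: 6 codons.
His: 2 codons.
4 × 2 × 3 × 4 × 6 × 2 = 1152.

1152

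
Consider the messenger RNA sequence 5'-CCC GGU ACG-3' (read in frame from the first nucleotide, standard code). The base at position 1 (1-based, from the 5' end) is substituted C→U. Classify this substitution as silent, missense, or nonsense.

missense

Position 1 falls in codon 1: CCC → Pro.
After the substitution the codon is UCC → Ser.
Pro ≠ Ser, so this is a missense mutation.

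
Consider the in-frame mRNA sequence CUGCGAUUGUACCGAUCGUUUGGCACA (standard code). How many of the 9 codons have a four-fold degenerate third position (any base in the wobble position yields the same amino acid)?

Codon 1 CUG (Leu): third position 4-fold.
Codon 2 CGA (Arg): third position 4-fold.
Codon 3 UUG (Leu): third position 2-fold.
Codon 4 UAC (Tyr): third position 2-fold.
Codon 5 CGA (Arg): third position 4-fold.
Codon 6 UCG (Ser): third position 4-fold.
Codon 7 UUU (Phe): third position 2-fold.
Codon 8 GGC (Gly): third position 4-fold.
Codon 9 ACA (Thr): third position 4-fold.
Four-fold degenerate third positions: 6.

6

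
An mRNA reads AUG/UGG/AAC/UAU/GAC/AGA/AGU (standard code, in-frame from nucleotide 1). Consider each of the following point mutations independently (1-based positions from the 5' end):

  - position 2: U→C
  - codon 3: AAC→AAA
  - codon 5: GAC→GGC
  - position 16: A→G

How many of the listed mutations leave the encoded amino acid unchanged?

Codon 1: AUG (Met) → ACG (Thr) — missense.
Codon 3: AAC (Asn) → AAA (Lys) — missense.
Codon 5: GAC (Asp) → GGC (Gly) — missense.
Codon 6: AGA (Arg) → GGA (Gly) — missense.
Synonymous: 0 of 4.

0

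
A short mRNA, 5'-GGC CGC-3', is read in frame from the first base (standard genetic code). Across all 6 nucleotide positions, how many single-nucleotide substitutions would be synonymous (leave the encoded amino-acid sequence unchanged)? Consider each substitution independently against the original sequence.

Codon 1 (GGC, Gly): 3 synonymous substitutions.
Codon 2 (CGC, Arg): 3 synonymous substitutions.
Total: 3 + 3 = 6.

6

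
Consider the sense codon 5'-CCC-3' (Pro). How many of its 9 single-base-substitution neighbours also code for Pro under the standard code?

Position 1: none → 0 synonymous.
Position 2: none → 0 synonymous.
Position 3: CCT, CCA, CCG → 3 synonymous.
Total: 0 + 0 + 3 = 3.

3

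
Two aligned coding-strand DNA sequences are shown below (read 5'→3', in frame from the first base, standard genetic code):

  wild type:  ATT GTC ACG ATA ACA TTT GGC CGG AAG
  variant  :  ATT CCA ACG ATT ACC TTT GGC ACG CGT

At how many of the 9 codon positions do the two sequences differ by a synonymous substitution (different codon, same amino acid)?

2

Codon 1: ATT Ile / ATT Ile — identical.
Codon 2: GTC Val / CCA Pro — nonsynonymous.
Codon 3: ACG Thr / ACG Thr — identical.
Codon 4: ATA Ile / ATT Ile — synonymous.
Codon 5: ACA Thr / ACC Thr — synonymous.
Codon 6: TTT Phe / TTT Phe — identical.
Codon 7: GGC Gly / GGC Gly — identical.
Codon 8: CGG Arg / ACG Thr — nonsynonymous.
Codon 9: AAG Lys / CGT Arg — nonsynonymous.
Synonymous differences: 2.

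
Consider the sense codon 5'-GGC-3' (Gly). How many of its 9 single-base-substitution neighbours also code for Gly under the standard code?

3

Position 1: none → 0 synonymous.
Position 2: none → 0 synonymous.
Position 3: GGU, GGA, GGG → 3 synonymous.
Total: 0 + 0 + 3 = 3.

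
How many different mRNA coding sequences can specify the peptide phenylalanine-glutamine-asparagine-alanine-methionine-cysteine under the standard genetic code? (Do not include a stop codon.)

64

Phe: 2 codons.
Gln: 2 codons.
Asn: 2 codons.
Ala: 4 codons.
Met: 1 codon.
Cys: 2 codons.
2 × 2 × 2 × 4 × 1 × 2 = 64.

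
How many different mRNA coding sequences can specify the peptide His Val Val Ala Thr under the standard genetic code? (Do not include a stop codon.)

His: 2 codons.
Val: 4 codons.
Val: 4 codons.
Ala: 4 codons.
Thr: 4 codons.
2 × 4 × 4 × 4 × 4 = 512.

512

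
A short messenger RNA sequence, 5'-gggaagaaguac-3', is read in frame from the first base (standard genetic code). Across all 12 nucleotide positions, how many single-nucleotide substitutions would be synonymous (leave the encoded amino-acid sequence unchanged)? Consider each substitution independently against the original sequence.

Codon 1 (GGG, Gly): 3 synonymous substitutions.
Codon 2 (AAG, Lys): 1 synonymous substitution.
Codon 3 (AAG, Lys): 1 synonymous substitution.
Codon 4 (UAC, Tyr): 1 synonymous substitution.
Total: 3 + 1 + 1 + 1 = 6.

6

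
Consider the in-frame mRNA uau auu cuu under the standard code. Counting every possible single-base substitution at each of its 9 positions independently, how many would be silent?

6

Codon 1 (UAU, Tyr): 1 synonymous substitution.
Codon 2 (AUU, Ile): 2 synonymous substitutions.
Codon 3 (CUU, Leu): 3 synonymous substitutions.
Total: 1 + 2 + 3 = 6.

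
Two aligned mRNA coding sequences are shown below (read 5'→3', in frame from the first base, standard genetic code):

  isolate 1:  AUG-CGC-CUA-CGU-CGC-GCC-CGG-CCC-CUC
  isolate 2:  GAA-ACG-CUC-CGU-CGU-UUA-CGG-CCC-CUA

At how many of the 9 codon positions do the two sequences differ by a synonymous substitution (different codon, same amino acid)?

Codon 1: AUG Met / GAA Glu — nonsynonymous.
Codon 2: CGC Arg / ACG Thr — nonsynonymous.
Codon 3: CUA Leu / CUC Leu — synonymous.
Codon 4: CGU Arg / CGU Arg — identical.
Codon 5: CGC Arg / CGU Arg — synonymous.
Codon 6: GCC Ala / UUA Leu — nonsynonymous.
Codon 7: CGG Arg / CGG Arg — identical.
Codon 8: CCC Pro / CCC Pro — identical.
Codon 9: CUC Leu / CUA Leu — synonymous.
Synonymous differences: 3.

3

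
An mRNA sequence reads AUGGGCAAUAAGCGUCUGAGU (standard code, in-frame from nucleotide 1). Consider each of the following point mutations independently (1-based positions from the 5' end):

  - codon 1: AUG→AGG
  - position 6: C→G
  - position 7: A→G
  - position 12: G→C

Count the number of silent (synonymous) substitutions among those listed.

1

Codon 1: AUG (Met) → AGG (Arg) — missense.
Codon 2: GGC (Gly) → GGG (Gly) — synonymous.
Codon 3: AAU (Asn) → GAU (Asp) — missense.
Codon 4: AAG (Lys) → AAC (Asn) — missense.
Synonymous: 1 of 4.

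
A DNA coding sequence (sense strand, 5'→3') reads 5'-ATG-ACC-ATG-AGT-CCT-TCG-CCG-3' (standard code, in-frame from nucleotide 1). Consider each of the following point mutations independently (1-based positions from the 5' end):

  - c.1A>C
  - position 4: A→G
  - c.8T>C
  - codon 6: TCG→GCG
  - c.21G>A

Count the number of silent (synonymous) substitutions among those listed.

1

Codon 1: ATG (Met) → CTG (Leu) — missense.
Codon 2: ACC (Thr) → GCC (Ala) — missense.
Codon 3: ATG (Met) → ACG (Thr) — missense.
Codon 6: TCG (Ser) → GCG (Ala) — missense.
Codon 7: CCG (Pro) → CCA (Pro) — synonymous.
Synonymous: 1 of 5.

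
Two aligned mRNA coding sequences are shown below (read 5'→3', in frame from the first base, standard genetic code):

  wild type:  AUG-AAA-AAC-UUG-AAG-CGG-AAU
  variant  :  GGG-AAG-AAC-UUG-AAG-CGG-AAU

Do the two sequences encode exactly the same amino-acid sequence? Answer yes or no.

no

Codon 1: AUG Met / GGG Gly — nonsynonymous.
Codon 2: AAA Lys / AAG Lys — synonymous.
Codon 3: AAC Asn / AAC Asn — identical.
Codon 4: UUG Leu / UUG Leu — identical.
Codon 5: AAG Lys / AAG Lys — identical.
Codon 6: CGG Arg / CGG Arg — identical.
Codon 7: AAU Asn / AAU Asn — identical.
Nonsynonymous differences: 1 → different protein.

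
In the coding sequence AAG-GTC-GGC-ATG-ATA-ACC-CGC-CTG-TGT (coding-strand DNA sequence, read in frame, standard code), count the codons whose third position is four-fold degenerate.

5

Codon 1 AAG (Lys): third position 2-fold.
Codon 2 GTC (Val): third position 4-fold.
Codon 3 GGC (Gly): third position 4-fold.
Codon 4 ATG (Met): third position 1-fold.
Codon 5 ATA (Ile): third position 3-fold.
Codon 6 ACC (Thr): third position 4-fold.
Codon 7 CGC (Arg): third position 4-fold.
Codon 8 CTG (Leu): third position 4-fold.
Codon 9 TGT (Cys): third position 2-fold.
Four-fold degenerate third positions: 5.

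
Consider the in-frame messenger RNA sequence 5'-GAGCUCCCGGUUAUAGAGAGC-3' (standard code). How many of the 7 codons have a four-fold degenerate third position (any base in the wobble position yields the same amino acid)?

3

Codon 1 GAG (Glu): third position 2-fold.
Codon 2 CUC (Leu): third position 4-fold.
Codon 3 CCG (Pro): third position 4-fold.
Codon 4 GUU (Val): third position 4-fold.
Codon 5 AUA (Ile): third position 3-fold.
Codon 6 GAG (Glu): third position 2-fold.
Codon 7 AGC (Ser): third position 2-fold.
Four-fold degenerate third positions: 3.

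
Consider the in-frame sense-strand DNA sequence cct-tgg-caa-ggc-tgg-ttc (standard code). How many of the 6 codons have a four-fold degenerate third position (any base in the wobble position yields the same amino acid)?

2

Codon 1 CCT (Pro): third position 4-fold.
Codon 2 TGG (Trp): third position 1-fold.
Codon 3 CAA (Gln): third position 2-fold.
Codon 4 GGC (Gly): third position 4-fold.
Codon 5 TGG (Trp): third position 1-fold.
Codon 6 TTC (Phe): third position 2-fold.
Four-fold degenerate third positions: 2.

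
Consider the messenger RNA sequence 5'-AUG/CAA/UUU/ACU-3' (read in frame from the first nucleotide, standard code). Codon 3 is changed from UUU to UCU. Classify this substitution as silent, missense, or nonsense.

Position 8 falls in codon 3: UUU → Phe.
After the substitution the codon is UCU → Ser.
Phe ≠ Ser, so this is a missense mutation.

missense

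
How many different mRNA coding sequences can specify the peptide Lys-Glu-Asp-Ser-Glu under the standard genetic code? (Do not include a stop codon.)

Lys: 2 codons.
Glu: 2 codons.
Asp: 2 codons.
Ser: 6 codons.
Glu: 2 codons.
2 × 2 × 2 × 6 × 2 = 96.

96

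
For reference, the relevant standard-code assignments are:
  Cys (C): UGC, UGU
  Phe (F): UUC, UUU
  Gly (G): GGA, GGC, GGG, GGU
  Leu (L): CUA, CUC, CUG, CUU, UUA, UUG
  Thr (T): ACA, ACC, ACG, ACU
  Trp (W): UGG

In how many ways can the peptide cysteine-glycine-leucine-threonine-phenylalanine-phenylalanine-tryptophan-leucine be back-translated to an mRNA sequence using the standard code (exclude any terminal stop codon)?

4608

Cys: 2 codons.
Gly: 4 codons.
Leu: 6 codons.
Thr: 4 codons.
Phe: 2 codons.
Phe: 2 codons.
Trp: 1 codon.
Leu: 6 codons.
2 × 4 × 6 × 4 × 2 × 2 × 1 × 6 = 4608.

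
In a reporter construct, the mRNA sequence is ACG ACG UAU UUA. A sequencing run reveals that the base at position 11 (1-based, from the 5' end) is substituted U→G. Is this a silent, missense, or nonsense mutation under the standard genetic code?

nonsense

Position 11 falls in codon 4: UUA → Leu.
After the substitution the codon is UGA → Stop.
The new codon is a stop codon, so this is a nonsense mutation.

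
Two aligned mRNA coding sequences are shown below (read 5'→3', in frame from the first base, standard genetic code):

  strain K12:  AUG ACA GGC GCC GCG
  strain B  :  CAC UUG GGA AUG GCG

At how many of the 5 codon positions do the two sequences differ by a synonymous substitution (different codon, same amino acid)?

1

Codon 1: AUG Met / CAC His — nonsynonymous.
Codon 2: ACA Thr / UUG Leu — nonsynonymous.
Codon 3: GGC Gly / GGA Gly — synonymous.
Codon 4: GCC Ala / AUG Met — nonsynonymous.
Codon 5: GCG Ala / GCG Ala — identical.
Synonymous differences: 1.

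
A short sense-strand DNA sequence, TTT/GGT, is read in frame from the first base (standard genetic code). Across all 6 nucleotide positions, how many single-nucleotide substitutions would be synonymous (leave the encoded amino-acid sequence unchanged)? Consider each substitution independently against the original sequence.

4

Codon 1 (TTT, Phe): 1 synonymous substitution.
Codon 2 (GGT, Gly): 3 synonymous substitutions.
Total: 1 + 3 = 4.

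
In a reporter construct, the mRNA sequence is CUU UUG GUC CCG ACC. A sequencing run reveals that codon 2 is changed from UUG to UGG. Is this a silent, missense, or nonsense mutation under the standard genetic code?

Position 5 falls in codon 2: UUG → Leu.
After the substitution the codon is UGG → Trp.
Leu ≠ Trp, so this is a missense mutation.

missense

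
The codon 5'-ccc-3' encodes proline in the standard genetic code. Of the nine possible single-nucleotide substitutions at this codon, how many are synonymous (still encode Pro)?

3

Position 1: none → 0 synonymous.
Position 2: none → 0 synonymous.
Position 3: CCU, CCA, CCG → 3 synonymous.
Total: 0 + 0 + 3 = 3.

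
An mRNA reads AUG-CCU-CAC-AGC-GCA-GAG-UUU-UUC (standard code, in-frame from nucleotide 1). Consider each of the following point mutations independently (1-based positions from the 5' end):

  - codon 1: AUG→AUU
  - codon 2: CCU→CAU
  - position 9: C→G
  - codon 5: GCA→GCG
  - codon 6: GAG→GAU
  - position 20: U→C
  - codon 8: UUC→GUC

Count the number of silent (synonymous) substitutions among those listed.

Codon 1: AUG (Met) → AUU (Ile) — missense.
Codon 2: CCU (Pro) → CAU (His) — missense.
Codon 3: CAC (His) → CAG (Gln) — missense.
Codon 5: GCA (Ala) → GCG (Ala) — synonymous.
Codon 6: GAG (Glu) → GAU (Asp) — missense.
Codon 7: UUU (Phe) → UCU (Ser) — missense.
Codon 8: UUC (Phe) → GUC (Val) — missense.
Synonymous: 1 of 7.

1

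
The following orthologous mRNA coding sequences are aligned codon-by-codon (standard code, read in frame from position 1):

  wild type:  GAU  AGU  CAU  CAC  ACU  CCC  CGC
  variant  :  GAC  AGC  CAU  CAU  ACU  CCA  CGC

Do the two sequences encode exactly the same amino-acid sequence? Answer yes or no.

Codon 1: GAU Asp / GAC Asp — synonymous.
Codon 2: AGU Ser / AGC Ser — synonymous.
Codon 3: CAU His / CAU His — identical.
Codon 4: CAC His / CAU His — synonymous.
Codon 5: ACU Thr / ACU Thr — identical.
Codon 6: CCC Pro / CCA Pro — synonymous.
Codon 7: CGC Arg / CGC Arg — identical.
Nonsynonymous differences: 0 → same protein.

yes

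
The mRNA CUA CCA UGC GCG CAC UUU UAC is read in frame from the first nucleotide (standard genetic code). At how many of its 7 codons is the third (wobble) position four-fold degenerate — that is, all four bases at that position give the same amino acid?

Codon 1 CUA (Leu): third position 4-fold.
Codon 2 CCA (Pro): third position 4-fold.
Codon 3 UGC (Cys): third position 2-fold.
Codon 4 GCG (Ala): third position 4-fold.
Codon 5 CAC (His): third position 2-fold.
Codon 6 UUU (Phe): third position 2-fold.
Codon 7 UAC (Tyr): third position 2-fold.
Four-fold degenerate third positions: 3.

3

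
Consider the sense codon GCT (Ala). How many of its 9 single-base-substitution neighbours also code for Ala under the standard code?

3

Position 1: none → 0 synonymous.
Position 2: none → 0 synonymous.
Position 3: GCC, GCA, GCG → 3 synonymous.
Total: 0 + 0 + 3 = 3.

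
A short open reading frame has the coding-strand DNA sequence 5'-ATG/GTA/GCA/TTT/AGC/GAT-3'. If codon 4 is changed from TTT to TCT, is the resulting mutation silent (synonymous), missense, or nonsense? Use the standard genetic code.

Position 11 falls in codon 4: TTT → Phe.
After the substitution the codon is TCT → Ser.
Phe ≠ Ser, so this is a missense mutation.

missense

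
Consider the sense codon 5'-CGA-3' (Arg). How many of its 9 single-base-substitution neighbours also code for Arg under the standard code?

Position 1: AGA → 1 synonymous.
Position 2: none → 0 synonymous.
Position 3: CGU, CGC, CGG → 3 synonymous.
Total: 1 + 0 + 3 = 4.

4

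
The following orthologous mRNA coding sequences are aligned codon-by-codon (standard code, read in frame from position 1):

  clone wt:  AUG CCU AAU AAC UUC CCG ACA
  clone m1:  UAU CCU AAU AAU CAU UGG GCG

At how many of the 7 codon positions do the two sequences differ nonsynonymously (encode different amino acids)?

Codon 1: AUG Met / UAU Tyr — nonsynonymous.
Codon 2: CCU Pro / CCU Pro — identical.
Codon 3: AAU Asn / AAU Asn — identical.
Codon 4: AAC Asn / AAU Asn — synonymous.
Codon 5: UUC Phe / CAU His — nonsynonymous.
Codon 6: CCG Pro / UGG Trp — nonsynonymous.
Codon 7: ACA Thr / GCG Ala — nonsynonymous.
Nonsynonymous differences: 4.

4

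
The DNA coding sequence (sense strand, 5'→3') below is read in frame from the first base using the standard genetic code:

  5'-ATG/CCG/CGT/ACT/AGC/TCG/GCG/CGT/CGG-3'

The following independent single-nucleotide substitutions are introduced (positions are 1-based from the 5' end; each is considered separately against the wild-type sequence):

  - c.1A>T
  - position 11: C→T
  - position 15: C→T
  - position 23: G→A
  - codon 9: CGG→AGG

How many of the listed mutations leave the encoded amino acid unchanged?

2

Codon 1: ATG (Met) → TTG (Leu) — missense.
Codon 4: ACT (Thr) → ATT (Ile) — missense.
Codon 5: AGC (Ser) → AGT (Ser) — synonymous.
Codon 8: CGT (Arg) → CAT (His) — missense.
Codon 9: CGG (Arg) → AGG (Arg) — synonymous.
Synonymous: 2 of 5.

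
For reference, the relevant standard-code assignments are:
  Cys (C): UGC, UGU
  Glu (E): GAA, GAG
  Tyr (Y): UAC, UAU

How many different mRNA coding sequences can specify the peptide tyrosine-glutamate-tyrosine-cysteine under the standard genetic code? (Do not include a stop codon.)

Tyr: 2 codons.
Glu: 2 codons.
Tyr: 2 codons.
Cys: 2 codons.
2 × 2 × 2 × 2 = 16.

16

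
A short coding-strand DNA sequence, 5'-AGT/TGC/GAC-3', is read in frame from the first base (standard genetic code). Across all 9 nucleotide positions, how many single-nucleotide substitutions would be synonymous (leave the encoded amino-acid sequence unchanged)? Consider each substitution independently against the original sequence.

3

Codon 1 (AGT, Ser): 1 synonymous substitution.
Codon 2 (TGC, Cys): 1 synonymous substitution.
Codon 3 (GAC, Asp): 1 synonymous substitution.
Total: 1 + 1 + 1 = 3.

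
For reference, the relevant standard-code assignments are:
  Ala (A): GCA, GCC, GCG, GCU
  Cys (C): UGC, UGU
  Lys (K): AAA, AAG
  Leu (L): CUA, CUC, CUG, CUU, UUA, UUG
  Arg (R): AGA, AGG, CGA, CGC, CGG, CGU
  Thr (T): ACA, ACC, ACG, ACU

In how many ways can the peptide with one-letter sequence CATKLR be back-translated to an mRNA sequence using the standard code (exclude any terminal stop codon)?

2304

Cys: 2 codons.
Ala: 4 codons.
Thr: 4 codons.
Lys: 2 codons.
Leu: 6 codons.
Arg: 6 codons.
2 × 4 × 4 × 2 × 6 × 6 = 2304.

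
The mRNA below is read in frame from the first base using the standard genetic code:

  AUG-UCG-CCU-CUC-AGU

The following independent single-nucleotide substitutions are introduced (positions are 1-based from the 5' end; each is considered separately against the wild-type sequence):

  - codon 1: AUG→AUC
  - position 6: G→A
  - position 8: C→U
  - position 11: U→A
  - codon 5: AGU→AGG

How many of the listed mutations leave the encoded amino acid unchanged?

Codon 1: AUG (Met) → AUC (Ile) — missense.
Codon 2: UCG (Ser) → UCA (Ser) — synonymous.
Codon 3: CCU (Pro) → CUU (Leu) — missense.
Codon 4: CUC (Leu) → CAC (His) — missense.
Codon 5: AGU (Ser) → AGG (Arg) — missense.
Synonymous: 1 of 5.

1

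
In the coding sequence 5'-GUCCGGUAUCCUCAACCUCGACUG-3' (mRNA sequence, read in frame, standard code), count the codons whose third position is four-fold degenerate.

Codon 1 GUC (Val): third position 4-fold.
Codon 2 CGG (Arg): third position 4-fold.
Codon 3 UAU (Tyr): third position 2-fold.
Codon 4 CCU (Pro): third position 4-fold.
Codon 5 CAA (Gln): third position 2-fold.
Codon 6 CCU (Pro): third position 4-fold.
Codon 7 CGA (Arg): third position 4-fold.
Codon 8 CUG (Leu): third position 4-fold.
Four-fold degenerate third positions: 6.

6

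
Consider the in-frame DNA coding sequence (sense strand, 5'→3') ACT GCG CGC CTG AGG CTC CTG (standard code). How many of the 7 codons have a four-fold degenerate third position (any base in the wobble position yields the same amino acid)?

Codon 1 ACT (Thr): third position 4-fold.
Codon 2 GCG (Ala): third position 4-fold.
Codon 3 CGC (Arg): third position 4-fold.
Codon 4 CTG (Leu): third position 4-fold.
Codon 5 AGG (Arg): third position 2-fold.
Codon 6 CTC (Leu): third position 4-fold.
Codon 7 CTG (Leu): third position 4-fold.
Four-fold degenerate third positions: 6.

6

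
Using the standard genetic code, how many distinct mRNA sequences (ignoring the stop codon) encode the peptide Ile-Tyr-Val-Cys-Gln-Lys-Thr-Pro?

Ile: 3 codons.
Tyr: 2 codons.
Val: 4 codons.
Cys: 2 codons.
Gln: 2 codons.
Lys: 2 codons.
Thr: 4 codons.
Pro: 4 codons.
3 × 2 × 4 × 2 × 2 × 2 × 4 × 4 = 3072.

3072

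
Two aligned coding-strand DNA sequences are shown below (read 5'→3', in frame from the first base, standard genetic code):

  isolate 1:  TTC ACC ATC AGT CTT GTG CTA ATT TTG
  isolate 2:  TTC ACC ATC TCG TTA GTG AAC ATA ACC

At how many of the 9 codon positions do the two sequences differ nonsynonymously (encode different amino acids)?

2

Codon 1: TTC Phe / TTC Phe — identical.
Codon 2: ACC Thr / ACC Thr — identical.
Codon 3: ATC Ile / ATC Ile — identical.
Codon 4: AGT Ser / TCG Ser — synonymous.
Codon 5: CTT Leu / TTA Leu — synonymous.
Codon 6: GTG Val / GTG Val — identical.
Codon 7: CTA Leu / AAC Asn — nonsynonymous.
Codon 8: ATT Ile / ATA Ile — synonymous.
Codon 9: TTG Leu / ACC Thr — nonsynonymous.
Nonsynonymous differences: 2.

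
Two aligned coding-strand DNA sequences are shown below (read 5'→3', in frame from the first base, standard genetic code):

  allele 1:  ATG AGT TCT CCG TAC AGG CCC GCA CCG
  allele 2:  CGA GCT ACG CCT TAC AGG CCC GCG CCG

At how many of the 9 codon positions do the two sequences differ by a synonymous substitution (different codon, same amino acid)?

Codon 1: ATG Met / CGA Arg — nonsynonymous.
Codon 2: AGT Ser / GCT Ala — nonsynonymous.
Codon 3: TCT Ser / ACG Thr — nonsynonymous.
Codon 4: CCG Pro / CCT Pro — synonymous.
Codon 5: TAC Tyr / TAC Tyr — identical.
Codon 6: AGG Arg / AGG Arg — identical.
Codon 7: CCC Pro / CCC Pro — identical.
Codon 8: GCA Ala / GCG Ala — synonymous.
Codon 9: CCG Pro / CCG Pro — identical.
Synonymous differences: 2.

2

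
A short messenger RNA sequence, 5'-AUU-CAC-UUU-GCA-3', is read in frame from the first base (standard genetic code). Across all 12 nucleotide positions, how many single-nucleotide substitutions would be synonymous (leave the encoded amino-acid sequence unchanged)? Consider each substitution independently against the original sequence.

7

Codon 1 (AUU, Ile): 2 synonymous substitutions.
Codon 2 (CAC, His): 1 synonymous substitution.
Codon 3 (UUU, Phe): 1 synonymous substitution.
Codon 4 (GCA, Ala): 3 synonymous substitutions.
Total: 2 + 1 + 1 + 3 = 7.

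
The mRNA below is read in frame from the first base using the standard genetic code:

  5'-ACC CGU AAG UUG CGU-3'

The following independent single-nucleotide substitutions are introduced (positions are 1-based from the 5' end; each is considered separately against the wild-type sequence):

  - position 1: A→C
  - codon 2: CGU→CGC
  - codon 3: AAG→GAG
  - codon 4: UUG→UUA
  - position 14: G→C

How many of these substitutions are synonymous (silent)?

2

Codon 1: ACC (Thr) → CCC (Pro) — missense.
Codon 2: CGU (Arg) → CGC (Arg) — synonymous.
Codon 3: AAG (Lys) → GAG (Glu) — missense.
Codon 4: UUG (Leu) → UUA (Leu) — synonymous.
Codon 5: CGU (Arg) → CCU (Pro) — missense.
Synonymous: 2 of 5.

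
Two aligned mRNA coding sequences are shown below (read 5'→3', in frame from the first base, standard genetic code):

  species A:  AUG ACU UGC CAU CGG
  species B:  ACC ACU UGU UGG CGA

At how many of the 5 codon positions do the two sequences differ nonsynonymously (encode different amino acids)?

Codon 1: AUG Met / ACC Thr — nonsynonymous.
Codon 2: ACU Thr / ACU Thr — identical.
Codon 3: UGC Cys / UGU Cys — synonymous.
Codon 4: CAU His / UGG Trp — nonsynonymous.
Codon 5: CGG Arg / CGA Arg — synonymous.
Nonsynonymous differences: 2.

2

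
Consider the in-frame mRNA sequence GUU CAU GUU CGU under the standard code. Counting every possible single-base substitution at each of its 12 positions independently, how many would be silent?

Codon 1 (GUU, Val): 3 synonymous substitutions.
Codon 2 (CAU, His): 1 synonymous substitution.
Codon 3 (GUU, Val): 3 synonymous substitutions.
Codon 4 (CGU, Arg): 3 synonymous substitutions.
Total: 3 + 1 + 3 + 3 = 10.

10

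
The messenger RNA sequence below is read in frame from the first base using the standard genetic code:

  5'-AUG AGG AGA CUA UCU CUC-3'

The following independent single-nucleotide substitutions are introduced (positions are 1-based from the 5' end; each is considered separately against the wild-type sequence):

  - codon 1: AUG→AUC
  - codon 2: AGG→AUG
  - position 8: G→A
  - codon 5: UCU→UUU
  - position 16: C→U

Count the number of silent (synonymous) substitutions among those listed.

Codon 1: AUG (Met) → AUC (Ile) — missense.
Codon 2: AGG (Arg) → AUG (Met) — missense.
Codon 3: AGA (Arg) → AAA (Lys) — missense.
Codon 5: UCU (Ser) → UUU (Phe) — missense.
Codon 6: CUC (Leu) → UUC (Phe) — missense.
Synonymous: 0 of 5.

0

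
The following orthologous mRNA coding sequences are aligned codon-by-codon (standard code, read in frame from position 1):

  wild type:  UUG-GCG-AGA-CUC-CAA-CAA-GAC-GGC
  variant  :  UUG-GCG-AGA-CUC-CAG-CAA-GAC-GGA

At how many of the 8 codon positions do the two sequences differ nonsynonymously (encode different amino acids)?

0

Codon 1: UUG Leu / UUG Leu — identical.
Codon 2: GCG Ala / GCG Ala — identical.
Codon 3: AGA Arg / AGA Arg — identical.
Codon 4: CUC Leu / CUC Leu — identical.
Codon 5: CAA Gln / CAG Gln — synonymous.
Codon 6: CAA Gln / CAA Gln — identical.
Codon 7: GAC Asp / GAC Asp — identical.
Codon 8: GGC Gly / GGA Gly — synonymous.
Nonsynonymous differences: 0.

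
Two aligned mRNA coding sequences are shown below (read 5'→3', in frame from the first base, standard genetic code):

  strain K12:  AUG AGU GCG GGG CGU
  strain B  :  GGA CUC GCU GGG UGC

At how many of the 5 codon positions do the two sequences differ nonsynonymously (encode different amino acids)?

Codon 1: AUG Met / GGA Gly — nonsynonymous.
Codon 2: AGU Ser / CUC Leu — nonsynonymous.
Codon 3: GCG Ala / GCU Ala — synonymous.
Codon 4: GGG Gly / GGG Gly — identical.
Codon 5: CGU Arg / UGC Cys — nonsynonymous.
Nonsynonymous differences: 3.

3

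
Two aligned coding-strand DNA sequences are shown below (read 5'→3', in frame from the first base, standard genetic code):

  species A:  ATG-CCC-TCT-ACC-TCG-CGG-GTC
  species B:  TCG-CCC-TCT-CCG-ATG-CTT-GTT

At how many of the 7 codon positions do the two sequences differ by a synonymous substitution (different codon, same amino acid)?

1

Codon 1: ATG Met / TCG Ser — nonsynonymous.
Codon 2: CCC Pro / CCC Pro — identical.
Codon 3: TCT Ser / TCT Ser — identical.
Codon 4: ACC Thr / CCG Pro — nonsynonymous.
Codon 5: TCG Ser / ATG Met — nonsynonymous.
Codon 6: CGG Arg / CTT Leu — nonsynonymous.
Codon 7: GTC Val / GTT Val — synonymous.
Synonymous differences: 1.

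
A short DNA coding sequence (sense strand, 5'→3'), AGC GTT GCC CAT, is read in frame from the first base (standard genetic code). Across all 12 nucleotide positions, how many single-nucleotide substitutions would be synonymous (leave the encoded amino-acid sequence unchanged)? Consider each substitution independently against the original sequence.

Codon 1 (AGC, Ser): 1 synonymous substitution.
Codon 2 (GTT, Val): 3 synonymous substitutions.
Codon 3 (GCC, Ala): 3 synonymous substitutions.
Codon 4 (CAT, His): 1 synonymous substitution.
Total: 1 + 3 + 3 + 1 = 8.

8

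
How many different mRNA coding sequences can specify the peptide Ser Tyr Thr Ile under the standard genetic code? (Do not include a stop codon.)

144

Ser: 6 codons.
Tyr: 2 codons.
Thr: 4 codons.
Ile: 3 codons.
6 × 2 × 4 × 3 = 144.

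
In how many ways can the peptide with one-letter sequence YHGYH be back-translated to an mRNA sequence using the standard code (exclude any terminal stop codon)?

64

Tyr: 2 codons.
His: 2 codons.
Gly: 4 codons.
Tyr: 2 codons.
His: 2 codons.
2 × 2 × 4 × 2 × 2 = 64.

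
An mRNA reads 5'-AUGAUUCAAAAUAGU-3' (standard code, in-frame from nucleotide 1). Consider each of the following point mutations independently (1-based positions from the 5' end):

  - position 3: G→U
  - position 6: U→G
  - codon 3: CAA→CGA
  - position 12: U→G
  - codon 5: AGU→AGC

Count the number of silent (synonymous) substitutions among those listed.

1

Codon 1: AUG (Met) → AUU (Ile) — missense.
Codon 2: AUU (Ile) → AUG (Met) — missense.
Codon 3: CAA (Gln) → CGA (Arg) — missense.
Codon 4: AAU (Asn) → AAG (Lys) — missense.
Codon 5: AGU (Ser) → AGC (Ser) — synonymous.
Synonymous: 1 of 5.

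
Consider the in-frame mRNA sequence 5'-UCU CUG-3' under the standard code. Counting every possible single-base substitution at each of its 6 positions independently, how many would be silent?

7

Codon 1 (UCU, Ser): 3 synonymous substitutions.
Codon 2 (CUG, Leu): 4 synonymous substitutions.
Total: 3 + 4 = 7.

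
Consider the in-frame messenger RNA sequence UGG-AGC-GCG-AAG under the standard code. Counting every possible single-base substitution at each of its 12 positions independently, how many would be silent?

5

Codon 1 (UGG, Trp): 0 synonymous substitutions.
Codon 2 (AGC, Ser): 1 synonymous substitution.
Codon 3 (GCG, Ala): 3 synonymous substitutions.
Codon 4 (AAG, Lys): 1 synonymous substitution.
Total: 0 + 1 + 3 + 1 = 5.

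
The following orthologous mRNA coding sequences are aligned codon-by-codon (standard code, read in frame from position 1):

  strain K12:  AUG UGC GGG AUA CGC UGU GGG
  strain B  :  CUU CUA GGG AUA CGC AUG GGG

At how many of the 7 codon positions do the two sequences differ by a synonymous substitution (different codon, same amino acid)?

Codon 1: AUG Met / CUU Leu — nonsynonymous.
Codon 2: UGC Cys / CUA Leu — nonsynonymous.
Codon 3: GGG Gly / GGG Gly — identical.
Codon 4: AUA Ile / AUA Ile — identical.
Codon 5: CGC Arg / CGC Arg — identical.
Codon 6: UGU Cys / AUG Met — nonsynonymous.
Codon 7: GGG Gly / GGG Gly — identical.
Synonymous differences: 0.

0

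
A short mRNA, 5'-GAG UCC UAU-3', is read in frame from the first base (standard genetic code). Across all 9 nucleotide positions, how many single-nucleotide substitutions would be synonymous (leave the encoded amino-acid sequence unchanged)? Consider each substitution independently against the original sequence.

5

Codon 1 (GAG, Glu): 1 synonymous substitution.
Codon 2 (UCC, Ser): 3 synonymous substitutions.
Codon 3 (UAU, Tyr): 1 synonymous substitution.
Total: 1 + 3 + 1 = 5.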